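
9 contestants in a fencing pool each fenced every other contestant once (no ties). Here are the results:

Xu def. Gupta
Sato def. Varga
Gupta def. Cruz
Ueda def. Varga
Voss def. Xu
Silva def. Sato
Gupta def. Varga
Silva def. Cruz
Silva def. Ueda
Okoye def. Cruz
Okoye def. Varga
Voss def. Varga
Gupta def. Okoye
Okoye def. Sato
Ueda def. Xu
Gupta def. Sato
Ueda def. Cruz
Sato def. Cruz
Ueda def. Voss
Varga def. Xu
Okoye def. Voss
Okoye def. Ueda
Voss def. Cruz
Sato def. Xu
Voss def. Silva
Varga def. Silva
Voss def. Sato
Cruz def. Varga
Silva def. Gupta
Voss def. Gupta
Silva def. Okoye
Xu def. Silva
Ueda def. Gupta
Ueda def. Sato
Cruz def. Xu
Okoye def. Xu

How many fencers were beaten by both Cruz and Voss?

2

Cruz beat: Xu, Varga.
Voss beat: Cruz, Silva, Xu, Sato, Gupta, Varga.
Both beat: Xu, Varga — 2.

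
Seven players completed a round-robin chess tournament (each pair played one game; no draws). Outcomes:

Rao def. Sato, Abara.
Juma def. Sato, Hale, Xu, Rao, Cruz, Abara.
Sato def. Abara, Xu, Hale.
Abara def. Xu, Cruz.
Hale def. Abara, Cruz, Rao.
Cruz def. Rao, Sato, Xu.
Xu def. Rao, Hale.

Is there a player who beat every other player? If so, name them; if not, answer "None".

Juma

Juma has 6 wins out of 6 opponents — a perfect record.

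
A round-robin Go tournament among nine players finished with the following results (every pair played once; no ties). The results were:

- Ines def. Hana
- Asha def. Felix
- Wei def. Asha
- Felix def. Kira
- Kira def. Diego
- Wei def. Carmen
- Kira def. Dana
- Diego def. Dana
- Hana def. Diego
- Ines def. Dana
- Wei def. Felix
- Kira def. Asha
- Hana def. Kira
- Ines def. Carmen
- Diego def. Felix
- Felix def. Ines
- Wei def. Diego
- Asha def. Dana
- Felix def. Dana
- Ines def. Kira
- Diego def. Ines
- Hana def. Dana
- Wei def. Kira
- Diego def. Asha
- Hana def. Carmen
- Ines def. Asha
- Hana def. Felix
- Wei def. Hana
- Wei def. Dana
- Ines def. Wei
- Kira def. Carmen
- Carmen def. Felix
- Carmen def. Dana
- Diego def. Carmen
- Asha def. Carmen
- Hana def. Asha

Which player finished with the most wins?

Wei

Win totals: Carmen 2, Wei 7, Diego 5, Dana 0, Felix 3, Kira 4, Ines 6, Asha 3, Hana 6.
Wei leads with 7 wins (next highest: 6).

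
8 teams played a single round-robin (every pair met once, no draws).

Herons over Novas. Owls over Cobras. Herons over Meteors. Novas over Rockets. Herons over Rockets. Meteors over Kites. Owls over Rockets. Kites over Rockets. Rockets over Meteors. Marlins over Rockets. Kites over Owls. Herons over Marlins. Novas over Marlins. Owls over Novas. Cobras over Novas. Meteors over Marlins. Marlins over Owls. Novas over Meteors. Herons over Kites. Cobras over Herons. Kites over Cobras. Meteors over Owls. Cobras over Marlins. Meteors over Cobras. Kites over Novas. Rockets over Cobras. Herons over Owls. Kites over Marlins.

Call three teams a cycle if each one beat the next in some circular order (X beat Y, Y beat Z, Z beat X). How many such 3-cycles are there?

14

Win totals: Marlins 2, Novas 3, Cobras 3, Meteors 4, Herons 6, Rockets 2, Owls 3, Kites 5.
A team with w wins dominates both others in C(w,2) triples; summing gives 1 + 3 + 3 + 6 + 15 + 1 + 3 + 10 = 42 transitive triples.
Total triples C(8,3) = 56, so cyclic triples = 56 − 42 = 14.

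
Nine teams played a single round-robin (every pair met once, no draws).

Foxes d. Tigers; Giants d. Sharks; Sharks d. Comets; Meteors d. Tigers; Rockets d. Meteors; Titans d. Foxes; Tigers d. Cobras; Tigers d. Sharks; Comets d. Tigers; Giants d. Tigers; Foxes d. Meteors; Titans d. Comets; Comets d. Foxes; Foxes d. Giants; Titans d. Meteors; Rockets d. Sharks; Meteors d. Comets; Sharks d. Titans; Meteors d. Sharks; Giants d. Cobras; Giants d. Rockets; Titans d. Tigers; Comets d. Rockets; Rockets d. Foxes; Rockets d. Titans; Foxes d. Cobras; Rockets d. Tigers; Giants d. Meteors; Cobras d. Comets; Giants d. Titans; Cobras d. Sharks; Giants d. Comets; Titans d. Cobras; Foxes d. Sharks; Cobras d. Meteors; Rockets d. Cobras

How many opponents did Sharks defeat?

2

Sharks' results: beat Titans, Comets; lost to Tigers, Cobras, Rockets, Meteors, Giants, Foxes.
That is 2 wins.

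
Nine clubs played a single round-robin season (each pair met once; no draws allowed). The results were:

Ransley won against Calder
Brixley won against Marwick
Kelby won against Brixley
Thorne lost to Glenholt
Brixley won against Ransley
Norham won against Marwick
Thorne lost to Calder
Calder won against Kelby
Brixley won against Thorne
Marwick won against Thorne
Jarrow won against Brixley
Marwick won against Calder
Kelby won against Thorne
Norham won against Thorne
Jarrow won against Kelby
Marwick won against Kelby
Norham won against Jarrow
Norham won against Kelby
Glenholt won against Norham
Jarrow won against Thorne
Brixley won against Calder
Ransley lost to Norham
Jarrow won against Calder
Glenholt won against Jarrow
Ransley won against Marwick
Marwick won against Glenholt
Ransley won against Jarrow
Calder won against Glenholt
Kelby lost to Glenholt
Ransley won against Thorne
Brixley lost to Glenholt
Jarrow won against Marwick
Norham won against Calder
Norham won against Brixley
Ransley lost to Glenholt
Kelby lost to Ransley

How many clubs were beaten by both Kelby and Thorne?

Kelby beat: Brixley, Thorne.
Thorne beat: no one.
No one was beaten by both.

0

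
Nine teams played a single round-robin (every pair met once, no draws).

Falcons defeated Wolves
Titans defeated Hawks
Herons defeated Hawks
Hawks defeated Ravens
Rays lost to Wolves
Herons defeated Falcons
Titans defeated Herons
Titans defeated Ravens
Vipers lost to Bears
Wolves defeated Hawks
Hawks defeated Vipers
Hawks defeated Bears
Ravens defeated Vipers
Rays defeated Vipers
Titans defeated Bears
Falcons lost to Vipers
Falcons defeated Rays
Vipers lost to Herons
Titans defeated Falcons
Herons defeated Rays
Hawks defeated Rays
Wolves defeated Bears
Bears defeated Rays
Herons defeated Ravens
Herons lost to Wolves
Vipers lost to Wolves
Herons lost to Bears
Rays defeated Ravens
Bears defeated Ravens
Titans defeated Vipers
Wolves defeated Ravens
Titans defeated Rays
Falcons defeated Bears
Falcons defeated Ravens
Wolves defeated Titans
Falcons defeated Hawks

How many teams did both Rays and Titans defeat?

Rays beat: Vipers, Ravens.
Titans beat: Vipers, Herons, Bears, Hawks, Falcons, Ravens, Rays.
Both beat: Vipers, Ravens — 2.

2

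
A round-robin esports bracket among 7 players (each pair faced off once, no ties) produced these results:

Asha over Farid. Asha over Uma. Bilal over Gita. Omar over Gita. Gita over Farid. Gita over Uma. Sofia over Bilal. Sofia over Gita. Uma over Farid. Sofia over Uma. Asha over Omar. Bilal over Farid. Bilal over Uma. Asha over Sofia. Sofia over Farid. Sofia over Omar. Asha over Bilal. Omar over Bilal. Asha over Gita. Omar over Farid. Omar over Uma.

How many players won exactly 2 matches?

Win totals: Omar 4, Gita 2, Asha 6, Sofia 5, Uma 1, Farid 0, Bilal 3.
Exactly 2: Gita — 1 player.

1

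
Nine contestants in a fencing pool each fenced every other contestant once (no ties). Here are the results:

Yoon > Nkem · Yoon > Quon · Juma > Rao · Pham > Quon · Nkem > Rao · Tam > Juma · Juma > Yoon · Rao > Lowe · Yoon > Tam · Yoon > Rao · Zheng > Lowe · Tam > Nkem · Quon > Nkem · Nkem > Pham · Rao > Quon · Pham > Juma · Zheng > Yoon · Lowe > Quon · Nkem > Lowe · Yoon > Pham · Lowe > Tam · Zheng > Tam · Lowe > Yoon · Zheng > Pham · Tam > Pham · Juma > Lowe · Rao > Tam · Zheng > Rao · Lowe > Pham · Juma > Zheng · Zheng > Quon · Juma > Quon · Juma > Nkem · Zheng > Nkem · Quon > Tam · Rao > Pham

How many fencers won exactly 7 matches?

Win totals: Tam 3, Nkem 3, Yoon 5, Quon 2, Pham 2, Juma 6, Lowe 4, Zheng 7, Rao 4.
Exactly 7: Zheng — 1 fencer.

1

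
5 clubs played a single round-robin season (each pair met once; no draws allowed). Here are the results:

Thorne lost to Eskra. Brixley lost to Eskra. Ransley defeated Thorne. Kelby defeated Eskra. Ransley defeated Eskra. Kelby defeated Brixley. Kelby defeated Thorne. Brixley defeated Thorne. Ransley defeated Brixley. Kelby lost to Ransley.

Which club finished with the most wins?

Ransley

Win totals: Ransley 4, Brixley 1, Thorne 0, Kelby 3, Eskra 2.
Ransley leads with 4 wins (next highest: 3).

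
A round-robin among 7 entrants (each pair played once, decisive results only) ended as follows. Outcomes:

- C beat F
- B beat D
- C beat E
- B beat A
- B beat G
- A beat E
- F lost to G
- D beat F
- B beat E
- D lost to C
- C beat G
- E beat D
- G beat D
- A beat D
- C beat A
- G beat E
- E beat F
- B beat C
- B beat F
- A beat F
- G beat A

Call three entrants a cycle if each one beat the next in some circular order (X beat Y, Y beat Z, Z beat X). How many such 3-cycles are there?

Win totals: A 3, B 6, C 5, D 1, E 2, F 0, G 4.
An entrant with w wins dominates both others in C(w,2) triples; summing gives 3 + 15 + 10 + 0 + 1 + 0 + 6 = 35 transitive triples.
Total triples C(7,3) = 35, so cyclic triples = 35 − 35 = 0.

0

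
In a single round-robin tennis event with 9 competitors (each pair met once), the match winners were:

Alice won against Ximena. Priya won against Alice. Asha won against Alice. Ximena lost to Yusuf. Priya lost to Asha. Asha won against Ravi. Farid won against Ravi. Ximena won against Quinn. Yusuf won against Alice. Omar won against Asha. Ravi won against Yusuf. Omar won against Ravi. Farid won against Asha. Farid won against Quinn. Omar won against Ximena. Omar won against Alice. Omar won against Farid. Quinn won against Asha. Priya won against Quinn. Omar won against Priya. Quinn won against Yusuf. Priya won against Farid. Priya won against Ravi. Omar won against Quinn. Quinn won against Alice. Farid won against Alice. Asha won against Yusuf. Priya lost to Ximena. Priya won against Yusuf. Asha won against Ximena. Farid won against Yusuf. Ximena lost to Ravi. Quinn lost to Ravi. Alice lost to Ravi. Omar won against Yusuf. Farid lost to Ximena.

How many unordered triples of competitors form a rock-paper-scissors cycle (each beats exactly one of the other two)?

13

Win totals: Alice 1, Ximena 3, Ravi 4, Asha 5, Priya 5, Yusuf 2, Omar 8, Farid 5, Quinn 3.
A competitor with w wins dominates both others in C(w,2) triples; summing gives 0 + 3 + 6 + 10 + 10 + 1 + 28 + 10 + 3 = 71 transitive triples.
Total triples C(9,3) = 84, so cyclic triples = 84 − 71 = 13.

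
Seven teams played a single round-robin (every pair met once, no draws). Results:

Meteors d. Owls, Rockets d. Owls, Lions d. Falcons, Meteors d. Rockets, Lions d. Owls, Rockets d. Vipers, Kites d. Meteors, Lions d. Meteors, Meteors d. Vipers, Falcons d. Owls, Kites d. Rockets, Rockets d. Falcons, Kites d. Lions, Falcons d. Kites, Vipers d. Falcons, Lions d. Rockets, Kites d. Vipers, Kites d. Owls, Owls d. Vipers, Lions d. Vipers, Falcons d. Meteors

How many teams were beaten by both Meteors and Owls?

Meteors beat: Rockets, Vipers, Owls.
Owls beat: Vipers.
Both beat: Vipers — 1.

1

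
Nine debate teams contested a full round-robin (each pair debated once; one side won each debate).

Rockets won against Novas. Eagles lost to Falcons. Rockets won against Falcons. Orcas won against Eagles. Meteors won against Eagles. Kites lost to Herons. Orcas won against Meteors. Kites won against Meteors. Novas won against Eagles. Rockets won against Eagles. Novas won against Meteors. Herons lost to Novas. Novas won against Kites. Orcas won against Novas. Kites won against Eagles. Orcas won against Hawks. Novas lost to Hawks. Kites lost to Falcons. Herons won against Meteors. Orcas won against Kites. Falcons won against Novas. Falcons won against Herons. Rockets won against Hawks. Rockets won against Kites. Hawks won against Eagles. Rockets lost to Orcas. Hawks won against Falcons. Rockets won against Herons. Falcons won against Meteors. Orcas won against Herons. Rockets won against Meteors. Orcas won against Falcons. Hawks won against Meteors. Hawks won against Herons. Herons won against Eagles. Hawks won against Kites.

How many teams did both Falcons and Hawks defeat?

5

Falcons beat: Novas, Meteors, Eagles, Herons, Kites.
Hawks beat: Novas, Meteors, Eagles, Herons, Kites, Falcons.
Both beat: Novas, Meteors, Eagles, Herons, Kites — 5.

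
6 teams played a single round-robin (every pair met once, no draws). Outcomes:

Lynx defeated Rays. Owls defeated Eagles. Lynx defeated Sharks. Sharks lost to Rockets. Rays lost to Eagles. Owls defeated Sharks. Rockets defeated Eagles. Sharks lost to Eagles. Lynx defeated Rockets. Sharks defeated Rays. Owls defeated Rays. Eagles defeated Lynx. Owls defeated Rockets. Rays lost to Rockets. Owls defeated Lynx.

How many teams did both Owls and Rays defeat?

0

Owls beat: Rockets, Eagles, Rays, Sharks, Lynx.
Rays beat: no one.
No one was beaten by both.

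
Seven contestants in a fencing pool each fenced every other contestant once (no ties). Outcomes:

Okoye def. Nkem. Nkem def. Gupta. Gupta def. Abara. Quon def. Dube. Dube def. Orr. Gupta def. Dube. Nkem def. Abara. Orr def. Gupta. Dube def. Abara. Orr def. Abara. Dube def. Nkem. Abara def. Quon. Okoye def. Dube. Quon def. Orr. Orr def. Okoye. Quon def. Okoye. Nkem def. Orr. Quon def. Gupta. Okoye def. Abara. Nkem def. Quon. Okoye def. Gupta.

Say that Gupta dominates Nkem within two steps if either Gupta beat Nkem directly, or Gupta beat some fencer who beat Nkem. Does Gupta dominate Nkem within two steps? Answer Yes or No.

Gupta did not beat Nkem directly.
Gupta beat Dube, Abara. Of those, Dube beat Nkem.

Yes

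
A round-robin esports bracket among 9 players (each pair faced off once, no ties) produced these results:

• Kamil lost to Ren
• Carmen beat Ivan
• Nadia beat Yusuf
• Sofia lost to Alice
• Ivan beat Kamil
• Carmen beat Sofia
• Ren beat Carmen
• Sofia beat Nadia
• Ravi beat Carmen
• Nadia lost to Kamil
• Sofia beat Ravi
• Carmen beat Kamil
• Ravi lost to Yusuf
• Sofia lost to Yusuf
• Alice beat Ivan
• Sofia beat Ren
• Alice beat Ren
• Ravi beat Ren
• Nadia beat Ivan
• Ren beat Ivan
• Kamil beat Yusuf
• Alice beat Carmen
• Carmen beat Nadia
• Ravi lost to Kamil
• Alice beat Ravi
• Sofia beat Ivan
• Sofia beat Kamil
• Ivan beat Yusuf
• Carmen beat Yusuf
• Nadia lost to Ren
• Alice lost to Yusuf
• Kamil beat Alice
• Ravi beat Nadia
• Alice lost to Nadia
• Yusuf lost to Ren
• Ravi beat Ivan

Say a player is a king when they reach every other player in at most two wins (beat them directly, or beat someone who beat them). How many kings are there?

8

Ivan cannot reach Ren, Carmen in two steps.
Nadia reaches everyone (king).
Ren reaches everyone (king).
Yusuf reaches everyone (king).
Alice reaches everyone (king).
Carmen reaches everyone (king).
Kamil reaches everyone (king).
Sofia reaches everyone (king).
Ravi reaches everyone (king).
Kings: Nadia, Ren, Yusuf, Alice, Carmen, Kamil, Sofia, Ravi — 8.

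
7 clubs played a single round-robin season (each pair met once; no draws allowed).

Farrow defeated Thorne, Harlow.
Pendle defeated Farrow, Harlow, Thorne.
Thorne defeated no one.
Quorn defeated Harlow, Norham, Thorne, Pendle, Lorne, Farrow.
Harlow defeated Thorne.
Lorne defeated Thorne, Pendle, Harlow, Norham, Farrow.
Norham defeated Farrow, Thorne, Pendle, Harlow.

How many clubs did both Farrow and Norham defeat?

2

Farrow beat: Harlow, Thorne.
Norham beat: Pendle, Harlow, Farrow, Thorne.
Both beat: Harlow, Thorne — 2.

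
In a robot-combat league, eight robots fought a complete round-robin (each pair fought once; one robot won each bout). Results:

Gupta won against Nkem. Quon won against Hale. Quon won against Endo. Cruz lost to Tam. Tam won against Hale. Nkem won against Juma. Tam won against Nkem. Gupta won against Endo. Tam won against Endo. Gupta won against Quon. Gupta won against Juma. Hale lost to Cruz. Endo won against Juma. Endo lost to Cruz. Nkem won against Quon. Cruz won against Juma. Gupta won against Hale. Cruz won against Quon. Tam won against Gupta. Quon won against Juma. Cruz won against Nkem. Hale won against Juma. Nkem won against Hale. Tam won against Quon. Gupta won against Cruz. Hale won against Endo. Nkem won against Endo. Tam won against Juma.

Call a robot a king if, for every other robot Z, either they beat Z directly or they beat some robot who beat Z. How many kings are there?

1

Cruz cannot reach Gupta, Tam in two steps.
Juma cannot reach Cruz, Gupta, Nkem, Hale, Tam, Quon, Endo in two steps.
Gupta cannot reach Tam in two steps.
Nkem cannot reach Cruz, Gupta, Tam in two steps.
Hale cannot reach Cruz, Gupta, Nkem, Tam, Quon in two steps.
Tam reaches everyone (king).
Quon cannot reach Cruz, Gupta, Nkem, Tam in two steps.
Endo cannot reach Cruz, Gupta, Nkem, Hale, Tam, Quon in two steps.
Kings: Tam — 1.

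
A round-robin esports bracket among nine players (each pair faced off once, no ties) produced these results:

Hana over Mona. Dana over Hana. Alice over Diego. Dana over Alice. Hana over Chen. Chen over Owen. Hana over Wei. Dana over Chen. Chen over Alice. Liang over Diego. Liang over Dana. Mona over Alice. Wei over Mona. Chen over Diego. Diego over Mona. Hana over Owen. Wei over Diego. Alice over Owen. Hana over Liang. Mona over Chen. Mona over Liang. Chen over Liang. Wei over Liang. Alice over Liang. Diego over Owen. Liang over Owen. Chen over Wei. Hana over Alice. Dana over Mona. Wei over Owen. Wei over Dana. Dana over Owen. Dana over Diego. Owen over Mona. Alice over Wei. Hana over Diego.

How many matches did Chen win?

5

Chen's results: beat Owen, Wei, Diego, Liang, Alice; lost to Hana, Mona, Dana.
That is 5 wins.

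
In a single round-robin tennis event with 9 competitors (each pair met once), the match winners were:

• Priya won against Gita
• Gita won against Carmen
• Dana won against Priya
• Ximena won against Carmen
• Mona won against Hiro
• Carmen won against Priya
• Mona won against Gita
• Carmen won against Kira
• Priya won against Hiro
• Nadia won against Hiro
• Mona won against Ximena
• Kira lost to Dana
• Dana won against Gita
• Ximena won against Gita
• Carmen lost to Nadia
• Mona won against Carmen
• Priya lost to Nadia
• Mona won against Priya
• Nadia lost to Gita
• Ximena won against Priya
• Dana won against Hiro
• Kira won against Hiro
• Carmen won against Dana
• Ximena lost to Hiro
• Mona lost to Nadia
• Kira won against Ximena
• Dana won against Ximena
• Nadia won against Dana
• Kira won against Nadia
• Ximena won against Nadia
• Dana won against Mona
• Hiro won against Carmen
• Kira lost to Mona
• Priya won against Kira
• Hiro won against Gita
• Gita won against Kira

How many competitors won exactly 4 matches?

Win totals: Hiro 3, Gita 3, Priya 3, Kira 3, Nadia 5, Carmen 3, Ximena 4, Dana 6, Mona 6.
Exactly 4: Ximena — 1 competitor.

1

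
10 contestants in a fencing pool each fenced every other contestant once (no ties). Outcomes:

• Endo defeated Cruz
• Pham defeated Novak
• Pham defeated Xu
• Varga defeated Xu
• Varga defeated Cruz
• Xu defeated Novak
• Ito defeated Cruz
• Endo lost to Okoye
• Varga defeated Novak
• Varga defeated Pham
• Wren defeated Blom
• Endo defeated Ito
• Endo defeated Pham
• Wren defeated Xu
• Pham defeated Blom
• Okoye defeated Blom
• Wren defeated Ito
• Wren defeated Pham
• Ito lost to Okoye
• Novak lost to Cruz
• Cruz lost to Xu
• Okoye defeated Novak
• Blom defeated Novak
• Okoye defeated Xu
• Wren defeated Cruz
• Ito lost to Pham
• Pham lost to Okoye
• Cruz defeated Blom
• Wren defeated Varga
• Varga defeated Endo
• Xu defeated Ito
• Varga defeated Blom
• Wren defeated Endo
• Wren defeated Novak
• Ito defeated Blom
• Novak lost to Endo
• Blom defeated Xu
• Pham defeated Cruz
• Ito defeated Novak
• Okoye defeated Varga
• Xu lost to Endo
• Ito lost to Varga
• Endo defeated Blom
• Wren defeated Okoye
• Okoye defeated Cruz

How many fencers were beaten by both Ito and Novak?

0

Ito beat: Blom, Cruz, Novak.
Novak beat: no one.
No one was beaten by both.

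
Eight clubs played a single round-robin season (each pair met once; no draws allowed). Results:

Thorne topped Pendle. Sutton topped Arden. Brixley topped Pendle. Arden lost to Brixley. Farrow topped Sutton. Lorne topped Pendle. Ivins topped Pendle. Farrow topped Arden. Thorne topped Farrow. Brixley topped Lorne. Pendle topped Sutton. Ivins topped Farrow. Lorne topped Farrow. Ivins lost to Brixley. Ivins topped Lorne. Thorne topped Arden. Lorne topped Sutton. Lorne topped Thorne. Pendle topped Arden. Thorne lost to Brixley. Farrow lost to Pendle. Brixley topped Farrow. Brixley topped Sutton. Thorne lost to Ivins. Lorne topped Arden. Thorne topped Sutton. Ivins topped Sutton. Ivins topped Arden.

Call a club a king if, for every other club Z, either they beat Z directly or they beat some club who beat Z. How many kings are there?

Farrow cannot reach Brixley, Lorne, Ivins, Pendle, Thorne in two steps.
Arden cannot reach Farrow, Brixley, Lorne, Ivins, Pendle, Thorne, Sutton in two steps.
Brixley reaches everyone (king).
Lorne cannot reach Brixley, Ivins in two steps.
Ivins cannot reach Brixley in two steps.
Pendle cannot reach Brixley, Lorne, Ivins, Thorne in two steps.
Thorne cannot reach Brixley, Lorne, Ivins in two steps.
Sutton cannot reach Farrow, Brixley, Lorne, Ivins, Pendle, Thorne in two steps.
Kings: Brixley — 1.

1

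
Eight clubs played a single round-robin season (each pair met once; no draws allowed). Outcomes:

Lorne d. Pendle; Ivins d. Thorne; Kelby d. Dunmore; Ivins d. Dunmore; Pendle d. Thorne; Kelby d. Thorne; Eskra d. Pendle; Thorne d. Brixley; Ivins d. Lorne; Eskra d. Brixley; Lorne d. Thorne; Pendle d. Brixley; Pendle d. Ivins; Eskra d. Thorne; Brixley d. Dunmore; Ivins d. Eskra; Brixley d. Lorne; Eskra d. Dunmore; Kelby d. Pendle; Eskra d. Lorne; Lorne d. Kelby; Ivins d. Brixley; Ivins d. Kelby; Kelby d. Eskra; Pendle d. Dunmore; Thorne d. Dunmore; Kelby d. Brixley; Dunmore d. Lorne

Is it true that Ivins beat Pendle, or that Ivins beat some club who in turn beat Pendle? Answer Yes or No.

Yes

Ivins did not beat Pendle directly.
Ivins beat Kelby, Lorne, Dunmore, Eskra, Brixley, Thorne. Of those, Kelby beat Pendle.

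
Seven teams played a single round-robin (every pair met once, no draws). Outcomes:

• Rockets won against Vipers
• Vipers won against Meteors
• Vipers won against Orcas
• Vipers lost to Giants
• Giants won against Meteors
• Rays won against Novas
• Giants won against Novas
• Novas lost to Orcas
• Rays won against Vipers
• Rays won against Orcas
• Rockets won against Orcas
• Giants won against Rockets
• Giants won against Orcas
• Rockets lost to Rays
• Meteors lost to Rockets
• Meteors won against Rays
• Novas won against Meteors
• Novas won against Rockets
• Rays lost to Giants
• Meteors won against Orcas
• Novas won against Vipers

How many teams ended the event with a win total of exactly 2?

Win totals: Meteors 2, Vipers 2, Giants 6, Orcas 1, Rays 4, Novas 3, Rockets 3.
Exactly 2: Meteors, Vipers — 2 teams.

2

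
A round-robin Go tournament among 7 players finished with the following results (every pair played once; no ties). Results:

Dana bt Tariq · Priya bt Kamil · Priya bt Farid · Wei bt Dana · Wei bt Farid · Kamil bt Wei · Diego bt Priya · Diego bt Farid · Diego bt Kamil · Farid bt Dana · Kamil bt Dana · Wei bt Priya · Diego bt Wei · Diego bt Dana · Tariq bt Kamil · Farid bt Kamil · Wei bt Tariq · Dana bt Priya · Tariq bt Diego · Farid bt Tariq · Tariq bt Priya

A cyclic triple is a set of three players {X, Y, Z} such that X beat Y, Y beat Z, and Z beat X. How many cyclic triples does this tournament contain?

10

Win totals: Priya 2, Farid 3, Diego 5, Dana 2, Kamil 2, Wei 4, Tariq 3.
A player with w wins dominates both others in C(w,2) triples; summing gives 1 + 3 + 10 + 1 + 1 + 6 + 3 = 25 transitive triples.
Total triples C(7,3) = 35, so cyclic triples = 35 − 25 = 10.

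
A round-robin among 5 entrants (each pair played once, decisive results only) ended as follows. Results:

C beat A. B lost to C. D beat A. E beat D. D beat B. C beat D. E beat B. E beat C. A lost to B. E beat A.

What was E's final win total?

4

E's results: beat A, B, C, D; lost to no one.
That is 4 wins.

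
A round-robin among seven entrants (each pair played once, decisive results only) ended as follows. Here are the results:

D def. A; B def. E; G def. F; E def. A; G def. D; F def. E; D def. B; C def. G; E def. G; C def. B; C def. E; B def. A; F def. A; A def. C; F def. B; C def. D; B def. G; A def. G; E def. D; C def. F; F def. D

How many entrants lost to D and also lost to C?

D beat: A, B.
C beat: B, D, E, F, G.
Both beat: B — 1.

1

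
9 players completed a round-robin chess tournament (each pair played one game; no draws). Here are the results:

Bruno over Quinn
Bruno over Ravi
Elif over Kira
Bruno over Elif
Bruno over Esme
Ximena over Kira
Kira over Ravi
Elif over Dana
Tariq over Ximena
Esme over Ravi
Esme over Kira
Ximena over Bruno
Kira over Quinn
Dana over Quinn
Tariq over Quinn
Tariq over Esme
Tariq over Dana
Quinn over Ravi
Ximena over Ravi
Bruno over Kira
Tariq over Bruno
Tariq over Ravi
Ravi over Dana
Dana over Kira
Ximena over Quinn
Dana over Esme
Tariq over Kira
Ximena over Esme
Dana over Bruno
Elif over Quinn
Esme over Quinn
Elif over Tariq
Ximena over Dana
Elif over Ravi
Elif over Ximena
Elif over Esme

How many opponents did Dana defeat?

Dana's results: beat Esme, Quinn, Bruno, Kira; lost to Tariq, Ravi, Elif, Ximena.
That is 4 wins.

4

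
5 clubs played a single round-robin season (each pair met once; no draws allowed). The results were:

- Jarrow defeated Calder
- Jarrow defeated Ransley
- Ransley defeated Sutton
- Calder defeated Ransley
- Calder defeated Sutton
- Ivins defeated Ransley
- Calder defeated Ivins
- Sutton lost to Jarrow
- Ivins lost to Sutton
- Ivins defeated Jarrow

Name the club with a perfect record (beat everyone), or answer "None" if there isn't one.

None

Highest win total is Jarrow with 3 (out of 4 possible).
Jarrow lost to Ivins, so no club went undefeated.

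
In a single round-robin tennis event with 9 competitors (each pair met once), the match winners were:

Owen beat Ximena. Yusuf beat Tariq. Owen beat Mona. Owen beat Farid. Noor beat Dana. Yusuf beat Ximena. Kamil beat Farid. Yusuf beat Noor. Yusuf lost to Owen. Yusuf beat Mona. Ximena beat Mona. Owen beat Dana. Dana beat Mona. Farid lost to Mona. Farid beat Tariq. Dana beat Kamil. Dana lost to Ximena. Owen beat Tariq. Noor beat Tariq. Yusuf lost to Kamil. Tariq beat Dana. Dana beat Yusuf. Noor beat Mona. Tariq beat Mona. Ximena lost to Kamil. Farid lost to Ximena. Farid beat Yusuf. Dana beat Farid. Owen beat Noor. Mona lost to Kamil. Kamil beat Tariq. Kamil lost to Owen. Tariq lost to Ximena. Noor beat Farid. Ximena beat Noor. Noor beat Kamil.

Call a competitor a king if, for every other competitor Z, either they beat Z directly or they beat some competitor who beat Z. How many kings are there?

Noor cannot reach Owen in two steps.
Dana cannot reach Owen in two steps.
Ximena cannot reach Owen in two steps.
Owen reaches everyone (king).
Farid cannot reach Owen, Kamil in two steps.
Mona cannot reach Noor, Dana, Ximena, Owen, Kamil in two steps.
Tariq cannot reach Noor, Ximena, Owen in two steps.
Kamil cannot reach Owen in two steps.
Yusuf cannot reach Owen in two steps.
Kings: Owen — 1.

1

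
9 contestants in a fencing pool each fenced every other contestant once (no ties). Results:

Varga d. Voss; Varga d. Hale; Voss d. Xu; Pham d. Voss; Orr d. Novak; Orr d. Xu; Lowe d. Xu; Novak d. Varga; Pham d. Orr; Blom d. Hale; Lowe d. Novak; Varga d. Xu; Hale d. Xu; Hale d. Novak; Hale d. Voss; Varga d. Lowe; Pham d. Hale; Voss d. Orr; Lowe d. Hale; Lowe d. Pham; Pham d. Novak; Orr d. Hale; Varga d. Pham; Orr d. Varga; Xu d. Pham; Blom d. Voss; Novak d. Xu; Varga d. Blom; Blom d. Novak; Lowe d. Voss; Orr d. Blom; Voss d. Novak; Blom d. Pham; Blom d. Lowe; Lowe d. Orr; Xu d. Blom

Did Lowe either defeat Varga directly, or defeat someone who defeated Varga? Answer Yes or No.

Yes

Lowe did not beat Varga directly.
Lowe beat Xu, Orr, Pham, Hale, Voss, Novak. Of those, Orr beat Varga.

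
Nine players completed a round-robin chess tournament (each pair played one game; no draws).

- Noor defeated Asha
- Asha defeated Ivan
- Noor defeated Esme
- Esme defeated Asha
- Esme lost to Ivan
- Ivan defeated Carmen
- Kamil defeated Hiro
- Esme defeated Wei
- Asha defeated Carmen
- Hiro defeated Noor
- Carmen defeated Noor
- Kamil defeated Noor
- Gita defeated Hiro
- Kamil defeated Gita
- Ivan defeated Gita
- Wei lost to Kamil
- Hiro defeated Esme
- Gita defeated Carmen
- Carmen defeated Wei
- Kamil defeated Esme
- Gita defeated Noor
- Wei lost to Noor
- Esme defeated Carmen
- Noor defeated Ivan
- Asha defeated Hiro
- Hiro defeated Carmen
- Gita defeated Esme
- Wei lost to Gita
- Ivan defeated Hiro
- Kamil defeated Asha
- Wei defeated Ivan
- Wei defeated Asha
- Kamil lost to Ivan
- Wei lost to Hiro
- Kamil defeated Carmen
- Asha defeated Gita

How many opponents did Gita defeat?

5

Gita's results: beat Noor, Hiro, Esme, Carmen, Wei; lost to Asha, Kamil, Ivan.
That is 5 wins.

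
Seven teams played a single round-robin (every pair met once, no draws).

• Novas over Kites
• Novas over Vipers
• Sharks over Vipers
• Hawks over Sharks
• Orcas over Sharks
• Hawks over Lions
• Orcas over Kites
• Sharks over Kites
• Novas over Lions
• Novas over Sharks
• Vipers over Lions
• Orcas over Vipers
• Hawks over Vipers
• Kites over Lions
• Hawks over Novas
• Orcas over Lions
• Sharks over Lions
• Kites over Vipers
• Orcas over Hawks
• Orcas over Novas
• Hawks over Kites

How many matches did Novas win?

4

Novas' results: beat Sharks, Lions, Kites, Vipers; lost to Orcas, Hawks.
That is 4 wins.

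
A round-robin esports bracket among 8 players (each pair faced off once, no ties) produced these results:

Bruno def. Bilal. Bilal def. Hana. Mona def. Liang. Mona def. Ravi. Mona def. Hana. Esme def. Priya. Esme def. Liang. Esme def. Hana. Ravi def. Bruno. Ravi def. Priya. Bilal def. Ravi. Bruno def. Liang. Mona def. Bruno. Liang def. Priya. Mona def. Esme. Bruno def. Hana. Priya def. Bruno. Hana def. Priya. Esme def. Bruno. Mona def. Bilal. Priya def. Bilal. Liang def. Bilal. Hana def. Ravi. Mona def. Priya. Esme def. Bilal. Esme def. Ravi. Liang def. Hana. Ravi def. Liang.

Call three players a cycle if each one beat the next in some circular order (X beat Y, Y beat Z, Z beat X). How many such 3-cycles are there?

Win totals: Priya 2, Esme 6, Liang 3, Hana 2, Mona 7, Ravi 3, Bruno 3, Bilal 2.
A player with w wins dominates both others in C(w,2) triples; summing gives 1 + 15 + 3 + 1 + 21 + 3 + 3 + 1 = 48 transitive triples.
Total triples C(8,3) = 56, so cyclic triples = 56 − 48 = 8.

8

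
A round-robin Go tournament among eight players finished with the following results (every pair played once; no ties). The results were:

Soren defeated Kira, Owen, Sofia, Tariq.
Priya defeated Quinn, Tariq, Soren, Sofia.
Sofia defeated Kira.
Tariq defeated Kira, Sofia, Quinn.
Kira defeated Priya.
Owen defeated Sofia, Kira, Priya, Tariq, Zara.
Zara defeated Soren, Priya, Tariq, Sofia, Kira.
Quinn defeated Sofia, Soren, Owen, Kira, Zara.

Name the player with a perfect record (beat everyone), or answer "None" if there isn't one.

None

Highest win total is Zara with 5 (out of 7 possible).
Zara lost to Quinn, Owen, so no player went undefeated.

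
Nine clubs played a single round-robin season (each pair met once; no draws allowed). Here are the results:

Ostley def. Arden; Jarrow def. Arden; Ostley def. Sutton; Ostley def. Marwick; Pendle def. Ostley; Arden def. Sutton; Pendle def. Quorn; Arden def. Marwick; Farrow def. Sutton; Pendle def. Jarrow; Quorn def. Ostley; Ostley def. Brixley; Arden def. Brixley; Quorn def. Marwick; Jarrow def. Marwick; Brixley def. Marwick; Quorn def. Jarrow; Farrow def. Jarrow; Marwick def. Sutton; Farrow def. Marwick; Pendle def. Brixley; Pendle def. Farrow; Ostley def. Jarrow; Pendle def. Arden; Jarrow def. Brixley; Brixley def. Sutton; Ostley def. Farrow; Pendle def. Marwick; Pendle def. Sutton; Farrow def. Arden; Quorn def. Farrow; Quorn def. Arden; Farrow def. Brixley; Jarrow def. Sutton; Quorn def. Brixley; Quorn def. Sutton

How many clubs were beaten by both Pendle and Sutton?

0

Pendle beat: Sutton, Quorn, Marwick, Ostley, Jarrow, Farrow, Brixley, Arden.
Sutton beat: no one.
No one was beaten by both.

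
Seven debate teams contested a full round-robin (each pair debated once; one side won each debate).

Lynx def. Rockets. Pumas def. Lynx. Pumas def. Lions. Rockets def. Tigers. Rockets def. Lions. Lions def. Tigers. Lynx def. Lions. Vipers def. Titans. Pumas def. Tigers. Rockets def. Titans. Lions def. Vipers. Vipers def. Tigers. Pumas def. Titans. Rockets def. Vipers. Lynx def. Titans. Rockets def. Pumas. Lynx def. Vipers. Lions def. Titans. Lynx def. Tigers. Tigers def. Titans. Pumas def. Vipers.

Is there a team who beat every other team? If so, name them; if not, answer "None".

Highest win total is Rockets with 5 (out of 6 possible).
Rockets lost to Lynx, so no team went undefeated.

None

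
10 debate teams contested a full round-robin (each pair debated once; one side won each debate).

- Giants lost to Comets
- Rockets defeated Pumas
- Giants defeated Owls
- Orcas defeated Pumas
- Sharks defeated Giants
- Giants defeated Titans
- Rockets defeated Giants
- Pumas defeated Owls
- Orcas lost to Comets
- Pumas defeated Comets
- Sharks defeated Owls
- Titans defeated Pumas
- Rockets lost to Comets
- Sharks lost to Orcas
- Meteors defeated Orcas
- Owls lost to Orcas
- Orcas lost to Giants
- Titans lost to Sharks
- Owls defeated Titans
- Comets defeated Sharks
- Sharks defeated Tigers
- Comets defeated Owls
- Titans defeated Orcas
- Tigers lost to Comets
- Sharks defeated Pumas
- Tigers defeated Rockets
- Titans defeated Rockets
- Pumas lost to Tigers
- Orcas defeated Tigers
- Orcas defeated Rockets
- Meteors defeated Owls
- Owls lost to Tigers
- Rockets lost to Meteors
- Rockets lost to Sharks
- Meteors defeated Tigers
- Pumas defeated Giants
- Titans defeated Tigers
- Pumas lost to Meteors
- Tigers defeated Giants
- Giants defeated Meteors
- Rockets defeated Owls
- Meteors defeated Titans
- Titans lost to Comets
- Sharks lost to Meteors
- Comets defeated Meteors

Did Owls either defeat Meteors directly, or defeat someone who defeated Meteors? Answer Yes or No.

Owls did not beat Meteors directly.
Owls beat Titans, but each of them lost to Meteors. No two-step path.

No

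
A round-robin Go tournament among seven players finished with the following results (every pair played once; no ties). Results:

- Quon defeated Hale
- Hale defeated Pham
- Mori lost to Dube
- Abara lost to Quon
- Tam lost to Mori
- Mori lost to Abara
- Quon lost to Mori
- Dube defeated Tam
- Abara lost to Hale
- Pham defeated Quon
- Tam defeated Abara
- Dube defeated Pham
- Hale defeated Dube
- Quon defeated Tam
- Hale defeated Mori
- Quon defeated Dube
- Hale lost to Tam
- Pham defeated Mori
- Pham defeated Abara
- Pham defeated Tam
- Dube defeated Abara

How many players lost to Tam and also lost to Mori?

0

Tam beat: Hale, Abara.
Mori beat: Quon, Tam.
No one was beaten by both.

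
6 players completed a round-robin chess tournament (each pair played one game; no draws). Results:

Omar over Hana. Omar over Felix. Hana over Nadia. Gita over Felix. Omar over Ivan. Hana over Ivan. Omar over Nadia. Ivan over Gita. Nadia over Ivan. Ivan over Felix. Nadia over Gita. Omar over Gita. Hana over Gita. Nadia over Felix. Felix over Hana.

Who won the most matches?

Win totals: Felix 1, Ivan 2, Gita 1, Nadia 3, Omar 5, Hana 3.
Omar leads with 5 wins (next highest: 3).

Omar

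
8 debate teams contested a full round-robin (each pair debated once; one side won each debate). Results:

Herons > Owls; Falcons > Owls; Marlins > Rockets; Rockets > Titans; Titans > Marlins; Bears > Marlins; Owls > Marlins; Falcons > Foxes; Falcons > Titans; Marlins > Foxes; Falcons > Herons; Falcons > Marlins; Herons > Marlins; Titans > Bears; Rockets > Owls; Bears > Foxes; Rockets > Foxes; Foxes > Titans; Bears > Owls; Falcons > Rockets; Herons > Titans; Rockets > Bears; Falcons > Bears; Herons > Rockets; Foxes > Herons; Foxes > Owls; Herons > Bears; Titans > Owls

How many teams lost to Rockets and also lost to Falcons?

Rockets beat: Bears, Titans, Foxes, Owls.
Falcons beat: Herons, Rockets, Marlins, Bears, Titans, Foxes, Owls.
Both beat: Bears, Titans, Foxes, Owls — 4.

4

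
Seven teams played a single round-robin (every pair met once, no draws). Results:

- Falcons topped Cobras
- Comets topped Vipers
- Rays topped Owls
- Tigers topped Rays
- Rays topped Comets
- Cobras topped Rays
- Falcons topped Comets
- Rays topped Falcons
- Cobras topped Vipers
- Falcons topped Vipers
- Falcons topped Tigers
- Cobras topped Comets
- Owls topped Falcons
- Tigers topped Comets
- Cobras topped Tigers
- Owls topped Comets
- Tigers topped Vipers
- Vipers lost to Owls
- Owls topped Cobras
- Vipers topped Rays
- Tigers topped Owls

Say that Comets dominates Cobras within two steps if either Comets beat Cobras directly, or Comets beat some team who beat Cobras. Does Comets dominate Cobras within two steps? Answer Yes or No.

No

Comets did not beat Cobras directly.
Comets beat Vipers, but each of them lost to Cobras. No two-step path.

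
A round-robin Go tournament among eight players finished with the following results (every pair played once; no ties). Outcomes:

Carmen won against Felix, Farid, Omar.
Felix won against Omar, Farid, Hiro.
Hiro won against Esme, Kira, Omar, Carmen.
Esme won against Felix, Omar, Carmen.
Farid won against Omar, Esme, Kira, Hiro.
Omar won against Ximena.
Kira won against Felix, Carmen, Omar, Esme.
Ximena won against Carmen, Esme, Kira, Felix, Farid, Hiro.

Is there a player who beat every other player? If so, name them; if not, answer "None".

None

Highest win total is Ximena with 6 (out of 7 possible).
Ximena lost to Omar, so no player went undefeated.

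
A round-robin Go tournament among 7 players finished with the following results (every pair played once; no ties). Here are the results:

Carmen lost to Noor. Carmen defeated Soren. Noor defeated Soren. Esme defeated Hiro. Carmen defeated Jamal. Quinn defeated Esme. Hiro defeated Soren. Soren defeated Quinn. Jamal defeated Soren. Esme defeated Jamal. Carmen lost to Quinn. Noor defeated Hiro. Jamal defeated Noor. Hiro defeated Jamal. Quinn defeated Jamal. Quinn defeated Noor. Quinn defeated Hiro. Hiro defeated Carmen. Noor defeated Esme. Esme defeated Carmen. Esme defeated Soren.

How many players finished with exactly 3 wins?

1

Win totals: Quinn 5, Hiro 3, Jamal 2, Esme 4, Soren 1, Noor 4, Carmen 2.
Exactly 3: Hiro — 1 player.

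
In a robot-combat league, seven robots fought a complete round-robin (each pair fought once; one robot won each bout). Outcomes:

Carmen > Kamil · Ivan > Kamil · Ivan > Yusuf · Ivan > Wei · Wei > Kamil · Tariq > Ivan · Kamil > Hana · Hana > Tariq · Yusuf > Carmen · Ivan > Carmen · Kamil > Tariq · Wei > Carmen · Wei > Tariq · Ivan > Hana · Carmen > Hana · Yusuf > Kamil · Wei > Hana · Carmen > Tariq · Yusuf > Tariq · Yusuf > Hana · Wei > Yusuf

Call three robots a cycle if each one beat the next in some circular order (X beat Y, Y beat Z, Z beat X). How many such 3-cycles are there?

Win totals: Ivan 5, Kamil 2, Hana 1, Yusuf 4, Wei 5, Carmen 3, Tariq 1.
A robot with w wins dominates both others in C(w,2) triples; summing gives 10 + 1 + 0 + 6 + 10 + 3 + 0 = 30 transitive triples.
Total triples C(7,3) = 35, so cyclic triples = 35 − 30 = 5.

5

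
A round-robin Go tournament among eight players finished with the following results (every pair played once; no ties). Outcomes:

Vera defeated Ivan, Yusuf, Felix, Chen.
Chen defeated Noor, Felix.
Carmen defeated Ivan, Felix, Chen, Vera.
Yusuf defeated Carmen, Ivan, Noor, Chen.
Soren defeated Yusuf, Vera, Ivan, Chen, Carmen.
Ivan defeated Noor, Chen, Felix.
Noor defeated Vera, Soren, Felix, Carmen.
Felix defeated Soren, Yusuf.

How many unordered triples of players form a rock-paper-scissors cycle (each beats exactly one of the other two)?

Win totals: Carmen 4, Noor 4, Yusuf 4, Chen 2, Ivan 3, Felix 2, Vera 4, Soren 5.
A player with w wins dominates both others in C(w,2) triples; summing gives 6 + 6 + 6 + 1 + 3 + 1 + 6 + 10 = 39 transitive triples.
Total triples C(8,3) = 56, so cyclic triples = 56 − 39 = 17.

17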